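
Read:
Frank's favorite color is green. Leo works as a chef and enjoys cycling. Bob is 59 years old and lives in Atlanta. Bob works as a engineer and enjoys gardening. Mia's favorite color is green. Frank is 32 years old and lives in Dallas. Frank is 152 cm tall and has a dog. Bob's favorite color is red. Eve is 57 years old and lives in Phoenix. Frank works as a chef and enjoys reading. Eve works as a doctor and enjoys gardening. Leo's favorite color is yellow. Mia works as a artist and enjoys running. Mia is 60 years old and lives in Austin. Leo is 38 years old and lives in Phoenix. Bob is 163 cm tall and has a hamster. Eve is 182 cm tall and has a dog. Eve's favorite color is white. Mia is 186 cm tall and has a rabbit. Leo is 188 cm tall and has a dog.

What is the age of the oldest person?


Oldest: Mia at 60

60


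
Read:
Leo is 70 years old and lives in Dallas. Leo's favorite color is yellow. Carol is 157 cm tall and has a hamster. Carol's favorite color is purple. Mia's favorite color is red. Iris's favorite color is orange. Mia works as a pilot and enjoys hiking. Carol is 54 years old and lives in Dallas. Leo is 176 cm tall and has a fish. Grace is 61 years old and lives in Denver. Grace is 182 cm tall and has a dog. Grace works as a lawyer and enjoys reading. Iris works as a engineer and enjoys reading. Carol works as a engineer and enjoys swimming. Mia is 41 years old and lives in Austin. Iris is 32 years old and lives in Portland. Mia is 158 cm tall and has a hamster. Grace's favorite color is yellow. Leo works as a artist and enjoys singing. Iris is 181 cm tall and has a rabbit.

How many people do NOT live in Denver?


Not in Denver: 4

4


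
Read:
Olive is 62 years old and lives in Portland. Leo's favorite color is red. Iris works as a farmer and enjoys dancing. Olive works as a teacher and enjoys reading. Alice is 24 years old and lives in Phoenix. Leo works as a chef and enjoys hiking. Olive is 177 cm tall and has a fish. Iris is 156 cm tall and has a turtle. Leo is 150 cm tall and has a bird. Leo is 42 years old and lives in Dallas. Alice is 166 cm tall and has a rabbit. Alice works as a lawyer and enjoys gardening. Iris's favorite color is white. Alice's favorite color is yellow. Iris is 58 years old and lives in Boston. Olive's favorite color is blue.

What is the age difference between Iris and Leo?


|58 - 42| = 16

16


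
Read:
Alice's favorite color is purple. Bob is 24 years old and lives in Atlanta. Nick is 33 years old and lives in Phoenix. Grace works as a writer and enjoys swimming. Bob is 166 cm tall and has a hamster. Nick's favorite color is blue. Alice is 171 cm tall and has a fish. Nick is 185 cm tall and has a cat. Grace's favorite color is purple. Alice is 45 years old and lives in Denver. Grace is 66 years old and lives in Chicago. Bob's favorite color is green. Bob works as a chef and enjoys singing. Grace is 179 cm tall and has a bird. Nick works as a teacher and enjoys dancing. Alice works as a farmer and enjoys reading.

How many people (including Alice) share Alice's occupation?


Alice is a farmer. Count = 1

1


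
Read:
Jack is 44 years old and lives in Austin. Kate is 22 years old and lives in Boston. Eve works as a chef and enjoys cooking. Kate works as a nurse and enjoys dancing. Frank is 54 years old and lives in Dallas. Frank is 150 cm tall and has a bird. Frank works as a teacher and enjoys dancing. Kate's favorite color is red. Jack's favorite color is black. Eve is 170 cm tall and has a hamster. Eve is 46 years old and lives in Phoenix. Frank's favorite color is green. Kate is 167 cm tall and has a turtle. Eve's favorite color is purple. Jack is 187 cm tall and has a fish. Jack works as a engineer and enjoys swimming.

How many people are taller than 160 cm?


Taller than 160: 3

3


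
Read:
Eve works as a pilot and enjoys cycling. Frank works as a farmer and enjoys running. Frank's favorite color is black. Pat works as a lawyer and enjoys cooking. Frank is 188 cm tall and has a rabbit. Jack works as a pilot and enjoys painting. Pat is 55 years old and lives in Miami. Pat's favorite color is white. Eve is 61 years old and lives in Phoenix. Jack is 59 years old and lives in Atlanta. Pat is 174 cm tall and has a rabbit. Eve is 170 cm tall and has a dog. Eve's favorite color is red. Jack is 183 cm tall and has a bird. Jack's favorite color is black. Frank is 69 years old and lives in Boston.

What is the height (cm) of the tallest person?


Tallest: Frank at 188 cm

188


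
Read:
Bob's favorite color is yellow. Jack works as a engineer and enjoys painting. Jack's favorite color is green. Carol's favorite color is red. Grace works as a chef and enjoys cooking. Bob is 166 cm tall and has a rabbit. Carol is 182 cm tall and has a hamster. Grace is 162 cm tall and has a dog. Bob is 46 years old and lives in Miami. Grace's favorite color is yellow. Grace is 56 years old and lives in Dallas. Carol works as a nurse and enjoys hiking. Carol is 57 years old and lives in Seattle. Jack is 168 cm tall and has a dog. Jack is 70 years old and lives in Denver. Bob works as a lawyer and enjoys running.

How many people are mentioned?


People: Grace, Bob, Jack, Carol. Count = 4

4


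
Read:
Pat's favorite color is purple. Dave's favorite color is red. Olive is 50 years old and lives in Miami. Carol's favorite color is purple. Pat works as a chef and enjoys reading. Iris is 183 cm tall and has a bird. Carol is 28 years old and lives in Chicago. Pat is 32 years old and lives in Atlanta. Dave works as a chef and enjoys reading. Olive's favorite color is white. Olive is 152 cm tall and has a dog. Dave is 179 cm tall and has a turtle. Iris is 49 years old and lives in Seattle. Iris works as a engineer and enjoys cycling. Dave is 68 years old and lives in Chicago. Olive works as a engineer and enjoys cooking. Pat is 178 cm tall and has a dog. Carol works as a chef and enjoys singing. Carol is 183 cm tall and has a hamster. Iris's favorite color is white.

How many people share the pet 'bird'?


Count: 1

1


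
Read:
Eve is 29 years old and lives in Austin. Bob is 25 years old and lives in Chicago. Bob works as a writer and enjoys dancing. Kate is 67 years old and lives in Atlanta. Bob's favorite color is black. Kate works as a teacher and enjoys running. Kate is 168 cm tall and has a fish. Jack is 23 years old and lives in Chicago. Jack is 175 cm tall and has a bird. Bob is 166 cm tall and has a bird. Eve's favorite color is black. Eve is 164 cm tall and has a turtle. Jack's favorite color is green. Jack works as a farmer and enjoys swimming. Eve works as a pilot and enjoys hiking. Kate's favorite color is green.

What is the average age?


Sum=144, n=4, avg=36

36


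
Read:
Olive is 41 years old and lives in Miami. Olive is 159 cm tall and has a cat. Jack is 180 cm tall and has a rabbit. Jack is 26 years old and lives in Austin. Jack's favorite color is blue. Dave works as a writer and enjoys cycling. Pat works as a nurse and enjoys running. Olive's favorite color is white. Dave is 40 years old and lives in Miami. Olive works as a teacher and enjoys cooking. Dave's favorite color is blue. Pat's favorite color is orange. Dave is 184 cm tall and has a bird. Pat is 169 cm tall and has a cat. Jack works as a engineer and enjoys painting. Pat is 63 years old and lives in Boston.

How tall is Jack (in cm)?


Jack is 180 cm tall

180


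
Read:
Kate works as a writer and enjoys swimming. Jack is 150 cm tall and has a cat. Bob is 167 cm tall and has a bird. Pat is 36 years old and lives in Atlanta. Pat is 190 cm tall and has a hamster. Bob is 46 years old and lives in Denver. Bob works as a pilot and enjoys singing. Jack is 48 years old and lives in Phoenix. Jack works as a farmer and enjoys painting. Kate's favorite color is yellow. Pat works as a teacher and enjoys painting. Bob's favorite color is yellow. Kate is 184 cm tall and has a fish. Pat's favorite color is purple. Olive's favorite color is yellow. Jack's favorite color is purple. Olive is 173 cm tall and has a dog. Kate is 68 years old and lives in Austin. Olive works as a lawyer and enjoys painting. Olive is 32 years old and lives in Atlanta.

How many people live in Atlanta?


Count in Atlanta: 2

2


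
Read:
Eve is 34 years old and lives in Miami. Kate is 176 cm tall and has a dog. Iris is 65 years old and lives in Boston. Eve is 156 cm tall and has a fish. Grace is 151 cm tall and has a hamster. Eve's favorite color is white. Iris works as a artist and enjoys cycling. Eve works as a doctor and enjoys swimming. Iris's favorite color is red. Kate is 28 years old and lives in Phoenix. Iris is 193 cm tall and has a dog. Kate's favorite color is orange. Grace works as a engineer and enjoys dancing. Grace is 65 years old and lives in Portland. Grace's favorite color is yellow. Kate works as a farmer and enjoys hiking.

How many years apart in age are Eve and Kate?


34 vs 28, diff = 6

6


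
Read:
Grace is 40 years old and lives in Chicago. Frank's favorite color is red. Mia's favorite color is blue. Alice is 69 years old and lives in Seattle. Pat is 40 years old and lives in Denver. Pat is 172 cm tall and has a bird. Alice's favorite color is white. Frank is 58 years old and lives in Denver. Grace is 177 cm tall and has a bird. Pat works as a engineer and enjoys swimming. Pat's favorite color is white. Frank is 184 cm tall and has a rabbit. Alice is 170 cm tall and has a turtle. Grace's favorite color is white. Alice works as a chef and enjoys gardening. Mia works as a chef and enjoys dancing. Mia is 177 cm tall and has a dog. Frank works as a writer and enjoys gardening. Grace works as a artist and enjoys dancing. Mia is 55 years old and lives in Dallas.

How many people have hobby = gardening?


Count: 2

2


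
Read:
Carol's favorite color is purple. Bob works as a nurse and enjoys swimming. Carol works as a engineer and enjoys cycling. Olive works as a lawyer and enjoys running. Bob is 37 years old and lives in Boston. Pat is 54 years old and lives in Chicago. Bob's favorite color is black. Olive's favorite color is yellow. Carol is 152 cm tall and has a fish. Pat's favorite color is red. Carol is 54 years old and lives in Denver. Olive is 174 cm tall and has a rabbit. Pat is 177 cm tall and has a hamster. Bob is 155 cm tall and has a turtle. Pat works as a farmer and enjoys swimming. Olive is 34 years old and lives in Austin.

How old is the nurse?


The nurse is Bob, age 37

37


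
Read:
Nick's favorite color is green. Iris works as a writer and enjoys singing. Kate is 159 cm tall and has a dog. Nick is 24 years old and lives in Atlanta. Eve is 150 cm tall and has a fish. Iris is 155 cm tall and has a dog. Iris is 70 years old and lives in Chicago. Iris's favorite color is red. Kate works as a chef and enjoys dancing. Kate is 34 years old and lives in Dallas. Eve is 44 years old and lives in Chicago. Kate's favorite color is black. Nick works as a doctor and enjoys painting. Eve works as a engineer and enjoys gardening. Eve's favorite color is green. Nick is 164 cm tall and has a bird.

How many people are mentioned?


People: Iris, Kate, Nick, Eve. Count = 4

4


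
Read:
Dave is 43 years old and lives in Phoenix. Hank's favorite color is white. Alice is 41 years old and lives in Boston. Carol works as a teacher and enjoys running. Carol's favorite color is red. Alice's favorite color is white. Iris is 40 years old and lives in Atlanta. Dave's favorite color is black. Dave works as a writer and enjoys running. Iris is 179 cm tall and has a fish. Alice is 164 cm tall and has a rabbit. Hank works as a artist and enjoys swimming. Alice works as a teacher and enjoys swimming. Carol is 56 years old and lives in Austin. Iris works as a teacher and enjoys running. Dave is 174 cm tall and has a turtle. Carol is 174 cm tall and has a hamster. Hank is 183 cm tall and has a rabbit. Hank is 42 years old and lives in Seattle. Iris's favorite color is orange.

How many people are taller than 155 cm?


Taller than 155: 5

5


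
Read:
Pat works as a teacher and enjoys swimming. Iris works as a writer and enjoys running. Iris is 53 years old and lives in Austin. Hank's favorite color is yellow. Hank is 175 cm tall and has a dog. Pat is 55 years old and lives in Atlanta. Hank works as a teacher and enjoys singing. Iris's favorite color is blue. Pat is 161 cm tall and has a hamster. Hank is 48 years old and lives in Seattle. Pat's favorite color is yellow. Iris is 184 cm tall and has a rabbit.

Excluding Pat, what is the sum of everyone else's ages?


Sum (excluding Pat): 101

101


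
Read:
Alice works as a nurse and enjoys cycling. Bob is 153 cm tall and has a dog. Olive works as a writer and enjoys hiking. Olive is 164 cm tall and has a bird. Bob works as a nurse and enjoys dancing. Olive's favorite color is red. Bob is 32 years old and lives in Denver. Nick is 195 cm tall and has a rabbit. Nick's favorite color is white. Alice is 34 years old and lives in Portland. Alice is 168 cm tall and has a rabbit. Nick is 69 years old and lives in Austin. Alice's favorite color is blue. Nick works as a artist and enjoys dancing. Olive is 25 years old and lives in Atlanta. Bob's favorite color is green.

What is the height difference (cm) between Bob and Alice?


|153 - 168| = 15

15


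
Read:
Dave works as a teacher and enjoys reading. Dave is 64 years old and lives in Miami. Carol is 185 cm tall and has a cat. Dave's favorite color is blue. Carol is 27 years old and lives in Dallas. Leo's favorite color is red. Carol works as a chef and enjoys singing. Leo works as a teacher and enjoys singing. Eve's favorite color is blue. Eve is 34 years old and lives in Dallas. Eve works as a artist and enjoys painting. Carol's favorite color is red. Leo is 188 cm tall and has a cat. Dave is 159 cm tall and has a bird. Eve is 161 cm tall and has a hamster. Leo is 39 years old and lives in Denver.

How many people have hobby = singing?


Count: 2

2


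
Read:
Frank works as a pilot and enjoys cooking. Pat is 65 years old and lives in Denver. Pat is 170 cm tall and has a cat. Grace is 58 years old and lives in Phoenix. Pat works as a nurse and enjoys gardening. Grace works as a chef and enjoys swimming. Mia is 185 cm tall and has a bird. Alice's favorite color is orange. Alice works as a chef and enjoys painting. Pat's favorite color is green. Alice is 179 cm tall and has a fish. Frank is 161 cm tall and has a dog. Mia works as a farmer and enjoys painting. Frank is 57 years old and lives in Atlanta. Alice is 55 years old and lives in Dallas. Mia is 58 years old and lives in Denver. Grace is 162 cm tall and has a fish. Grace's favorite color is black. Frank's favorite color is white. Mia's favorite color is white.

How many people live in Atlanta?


Count in Atlanta: 1

1


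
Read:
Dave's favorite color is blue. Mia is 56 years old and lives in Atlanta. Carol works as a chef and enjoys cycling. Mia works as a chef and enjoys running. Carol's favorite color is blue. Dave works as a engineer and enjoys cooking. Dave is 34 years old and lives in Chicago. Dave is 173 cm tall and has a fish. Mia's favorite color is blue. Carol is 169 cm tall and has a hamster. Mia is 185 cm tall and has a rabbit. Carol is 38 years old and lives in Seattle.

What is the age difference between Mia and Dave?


|56 - 34| = 22

22


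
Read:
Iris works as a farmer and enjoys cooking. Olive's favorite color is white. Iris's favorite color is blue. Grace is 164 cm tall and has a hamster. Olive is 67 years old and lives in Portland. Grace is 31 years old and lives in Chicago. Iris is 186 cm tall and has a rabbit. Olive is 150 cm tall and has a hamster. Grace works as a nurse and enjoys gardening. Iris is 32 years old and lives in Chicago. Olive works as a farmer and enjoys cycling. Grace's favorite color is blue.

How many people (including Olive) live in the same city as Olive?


Olive lives in Portland. Count = 1

1


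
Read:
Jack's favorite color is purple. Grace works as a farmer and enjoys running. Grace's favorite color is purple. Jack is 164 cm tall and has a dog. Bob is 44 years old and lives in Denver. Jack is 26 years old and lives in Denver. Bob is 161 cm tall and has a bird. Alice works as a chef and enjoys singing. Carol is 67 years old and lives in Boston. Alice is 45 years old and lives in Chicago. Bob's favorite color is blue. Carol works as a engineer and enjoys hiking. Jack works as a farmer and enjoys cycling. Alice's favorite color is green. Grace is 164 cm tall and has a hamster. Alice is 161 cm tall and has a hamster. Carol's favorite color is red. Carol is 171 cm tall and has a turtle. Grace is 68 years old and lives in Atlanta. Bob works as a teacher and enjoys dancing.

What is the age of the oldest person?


Oldest: Grace at 68

68


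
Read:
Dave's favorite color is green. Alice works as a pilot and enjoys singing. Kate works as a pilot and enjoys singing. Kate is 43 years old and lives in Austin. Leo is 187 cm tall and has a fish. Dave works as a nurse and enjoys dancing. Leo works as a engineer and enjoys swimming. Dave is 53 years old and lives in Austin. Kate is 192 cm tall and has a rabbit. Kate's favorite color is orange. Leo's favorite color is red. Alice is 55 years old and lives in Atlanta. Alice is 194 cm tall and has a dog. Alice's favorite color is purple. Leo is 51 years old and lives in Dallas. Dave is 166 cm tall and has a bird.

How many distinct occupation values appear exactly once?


Unique occupation values: 2

2


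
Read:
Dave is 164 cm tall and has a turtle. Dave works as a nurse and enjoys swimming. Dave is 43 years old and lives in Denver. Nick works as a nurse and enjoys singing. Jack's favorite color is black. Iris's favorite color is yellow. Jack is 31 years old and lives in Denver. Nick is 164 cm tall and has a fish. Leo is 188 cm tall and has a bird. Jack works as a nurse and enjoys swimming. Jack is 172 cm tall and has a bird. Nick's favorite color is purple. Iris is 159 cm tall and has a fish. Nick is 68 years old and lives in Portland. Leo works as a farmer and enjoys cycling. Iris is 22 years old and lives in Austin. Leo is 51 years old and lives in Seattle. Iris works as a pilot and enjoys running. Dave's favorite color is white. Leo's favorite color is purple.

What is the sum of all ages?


31+51+68+22+43 = 215

215


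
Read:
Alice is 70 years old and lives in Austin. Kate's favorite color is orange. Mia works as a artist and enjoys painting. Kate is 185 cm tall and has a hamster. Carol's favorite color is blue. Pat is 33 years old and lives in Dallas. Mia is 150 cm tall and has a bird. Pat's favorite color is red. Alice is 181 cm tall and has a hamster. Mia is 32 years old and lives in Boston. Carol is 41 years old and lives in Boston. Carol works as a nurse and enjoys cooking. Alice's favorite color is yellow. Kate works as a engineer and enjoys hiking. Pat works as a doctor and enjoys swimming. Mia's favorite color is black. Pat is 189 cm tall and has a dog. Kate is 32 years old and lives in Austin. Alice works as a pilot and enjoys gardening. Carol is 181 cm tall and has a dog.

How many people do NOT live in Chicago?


Not in Chicago: 5

5


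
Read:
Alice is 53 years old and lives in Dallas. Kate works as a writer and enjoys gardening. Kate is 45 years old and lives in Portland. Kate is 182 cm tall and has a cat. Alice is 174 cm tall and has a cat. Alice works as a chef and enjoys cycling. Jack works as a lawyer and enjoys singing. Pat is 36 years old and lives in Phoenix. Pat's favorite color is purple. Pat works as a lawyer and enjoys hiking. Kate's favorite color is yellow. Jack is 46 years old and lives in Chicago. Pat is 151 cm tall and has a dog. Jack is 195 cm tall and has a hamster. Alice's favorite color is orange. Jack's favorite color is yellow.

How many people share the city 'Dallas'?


Count: 1

1


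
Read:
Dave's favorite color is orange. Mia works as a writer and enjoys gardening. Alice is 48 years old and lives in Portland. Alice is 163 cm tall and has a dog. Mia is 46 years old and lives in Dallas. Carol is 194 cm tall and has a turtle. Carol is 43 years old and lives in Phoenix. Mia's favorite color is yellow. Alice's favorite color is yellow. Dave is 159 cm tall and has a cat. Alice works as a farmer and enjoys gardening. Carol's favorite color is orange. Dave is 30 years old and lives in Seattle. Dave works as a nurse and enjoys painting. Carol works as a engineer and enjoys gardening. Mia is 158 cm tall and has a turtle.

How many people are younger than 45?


Filter: 2

2


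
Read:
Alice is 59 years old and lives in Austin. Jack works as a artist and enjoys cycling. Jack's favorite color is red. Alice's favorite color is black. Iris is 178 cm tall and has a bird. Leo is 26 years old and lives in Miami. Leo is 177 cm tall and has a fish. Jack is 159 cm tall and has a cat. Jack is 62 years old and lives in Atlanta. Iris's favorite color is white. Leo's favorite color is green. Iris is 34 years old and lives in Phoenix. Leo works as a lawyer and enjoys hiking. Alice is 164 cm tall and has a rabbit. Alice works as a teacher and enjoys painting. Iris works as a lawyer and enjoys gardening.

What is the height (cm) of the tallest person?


Tallest: Iris at 178 cm

178


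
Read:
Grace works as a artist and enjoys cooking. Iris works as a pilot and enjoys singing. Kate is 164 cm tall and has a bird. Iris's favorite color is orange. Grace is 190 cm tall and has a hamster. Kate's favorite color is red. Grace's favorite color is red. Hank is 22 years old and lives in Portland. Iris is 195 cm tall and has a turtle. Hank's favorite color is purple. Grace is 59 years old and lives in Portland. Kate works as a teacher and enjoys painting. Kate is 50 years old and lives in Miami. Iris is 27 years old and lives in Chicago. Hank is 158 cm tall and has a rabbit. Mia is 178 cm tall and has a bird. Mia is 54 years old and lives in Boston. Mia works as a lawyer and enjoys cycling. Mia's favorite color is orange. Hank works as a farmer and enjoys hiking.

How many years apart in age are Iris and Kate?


27 vs 50, diff = 23

23


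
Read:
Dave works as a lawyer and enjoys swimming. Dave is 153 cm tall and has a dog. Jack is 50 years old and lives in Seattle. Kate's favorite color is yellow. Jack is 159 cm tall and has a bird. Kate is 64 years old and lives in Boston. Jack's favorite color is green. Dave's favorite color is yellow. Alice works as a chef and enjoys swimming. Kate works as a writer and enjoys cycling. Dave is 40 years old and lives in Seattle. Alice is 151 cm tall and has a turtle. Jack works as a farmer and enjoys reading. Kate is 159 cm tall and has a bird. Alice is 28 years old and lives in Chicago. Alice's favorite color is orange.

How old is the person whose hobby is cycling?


Person with hobby=cycling is Kate, age 64

64


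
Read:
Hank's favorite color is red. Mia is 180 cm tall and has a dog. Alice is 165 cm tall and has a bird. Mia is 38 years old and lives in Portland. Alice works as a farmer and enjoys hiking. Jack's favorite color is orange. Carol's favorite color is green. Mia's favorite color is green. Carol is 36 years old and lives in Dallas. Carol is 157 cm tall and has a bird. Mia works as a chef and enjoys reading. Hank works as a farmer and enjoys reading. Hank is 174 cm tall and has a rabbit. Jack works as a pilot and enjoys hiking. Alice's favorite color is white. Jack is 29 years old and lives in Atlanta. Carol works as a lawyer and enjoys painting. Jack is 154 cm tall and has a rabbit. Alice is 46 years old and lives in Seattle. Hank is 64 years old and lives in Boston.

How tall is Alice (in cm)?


Alice is 165 cm tall

165


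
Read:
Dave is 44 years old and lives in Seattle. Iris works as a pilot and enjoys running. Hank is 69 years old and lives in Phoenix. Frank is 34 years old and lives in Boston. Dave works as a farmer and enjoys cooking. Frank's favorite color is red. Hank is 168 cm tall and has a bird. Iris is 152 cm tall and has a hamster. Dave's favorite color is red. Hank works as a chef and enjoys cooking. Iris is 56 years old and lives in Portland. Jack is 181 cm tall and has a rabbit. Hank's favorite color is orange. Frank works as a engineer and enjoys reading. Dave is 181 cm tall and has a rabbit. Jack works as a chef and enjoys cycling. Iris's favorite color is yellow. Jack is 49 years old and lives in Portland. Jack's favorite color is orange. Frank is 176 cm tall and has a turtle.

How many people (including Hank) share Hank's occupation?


Hank is a chef. Count = 2

2


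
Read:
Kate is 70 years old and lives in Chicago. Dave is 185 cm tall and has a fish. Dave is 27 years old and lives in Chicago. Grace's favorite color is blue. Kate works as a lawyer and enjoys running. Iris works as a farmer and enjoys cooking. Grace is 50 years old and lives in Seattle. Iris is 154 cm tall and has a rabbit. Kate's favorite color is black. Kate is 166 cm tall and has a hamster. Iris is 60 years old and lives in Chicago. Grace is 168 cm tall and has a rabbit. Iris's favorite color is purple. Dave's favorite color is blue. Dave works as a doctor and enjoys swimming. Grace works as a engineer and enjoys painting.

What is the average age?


Sum=207, n=4, avg=51.75

51.75


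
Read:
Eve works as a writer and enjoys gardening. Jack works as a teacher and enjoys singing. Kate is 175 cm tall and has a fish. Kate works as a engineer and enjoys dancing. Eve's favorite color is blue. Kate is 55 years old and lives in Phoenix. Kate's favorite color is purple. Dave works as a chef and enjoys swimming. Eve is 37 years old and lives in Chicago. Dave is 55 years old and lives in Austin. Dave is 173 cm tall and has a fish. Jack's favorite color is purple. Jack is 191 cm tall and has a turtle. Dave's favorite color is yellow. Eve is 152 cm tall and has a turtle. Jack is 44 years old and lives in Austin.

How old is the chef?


The chef is Dave, age 55

55


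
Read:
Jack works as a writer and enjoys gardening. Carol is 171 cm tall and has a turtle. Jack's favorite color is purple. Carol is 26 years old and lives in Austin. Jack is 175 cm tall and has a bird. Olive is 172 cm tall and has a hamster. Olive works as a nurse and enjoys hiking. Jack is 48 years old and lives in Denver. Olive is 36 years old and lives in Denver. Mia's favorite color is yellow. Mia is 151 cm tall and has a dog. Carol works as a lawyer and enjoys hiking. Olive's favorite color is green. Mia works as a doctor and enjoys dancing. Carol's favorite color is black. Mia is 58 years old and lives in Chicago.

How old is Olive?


Olive is 36 years old

36


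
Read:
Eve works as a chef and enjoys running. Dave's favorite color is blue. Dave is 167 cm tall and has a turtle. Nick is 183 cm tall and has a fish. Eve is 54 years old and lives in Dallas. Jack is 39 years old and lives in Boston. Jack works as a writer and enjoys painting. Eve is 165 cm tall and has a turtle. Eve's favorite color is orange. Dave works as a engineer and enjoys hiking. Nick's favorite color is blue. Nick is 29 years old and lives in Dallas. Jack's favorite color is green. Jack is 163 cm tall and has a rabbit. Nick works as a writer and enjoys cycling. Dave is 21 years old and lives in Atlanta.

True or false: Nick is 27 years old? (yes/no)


Nick is actually 29. no

no


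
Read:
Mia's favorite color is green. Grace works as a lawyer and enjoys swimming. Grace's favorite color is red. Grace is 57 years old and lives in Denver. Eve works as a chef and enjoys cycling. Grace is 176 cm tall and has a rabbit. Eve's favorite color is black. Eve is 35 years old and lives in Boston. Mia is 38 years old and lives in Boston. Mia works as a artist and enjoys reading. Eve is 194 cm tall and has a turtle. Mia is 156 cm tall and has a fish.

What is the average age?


Sum=130, n=3, avg=43.33

43.33


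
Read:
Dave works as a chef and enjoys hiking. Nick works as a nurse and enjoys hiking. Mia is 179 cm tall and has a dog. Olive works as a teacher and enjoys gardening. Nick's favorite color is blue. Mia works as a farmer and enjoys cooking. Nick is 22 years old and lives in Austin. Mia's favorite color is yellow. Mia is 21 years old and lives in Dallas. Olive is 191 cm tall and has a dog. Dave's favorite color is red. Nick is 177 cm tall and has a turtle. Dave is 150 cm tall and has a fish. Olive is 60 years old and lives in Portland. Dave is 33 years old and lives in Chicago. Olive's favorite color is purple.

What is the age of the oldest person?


Oldest: Olive at 60

60


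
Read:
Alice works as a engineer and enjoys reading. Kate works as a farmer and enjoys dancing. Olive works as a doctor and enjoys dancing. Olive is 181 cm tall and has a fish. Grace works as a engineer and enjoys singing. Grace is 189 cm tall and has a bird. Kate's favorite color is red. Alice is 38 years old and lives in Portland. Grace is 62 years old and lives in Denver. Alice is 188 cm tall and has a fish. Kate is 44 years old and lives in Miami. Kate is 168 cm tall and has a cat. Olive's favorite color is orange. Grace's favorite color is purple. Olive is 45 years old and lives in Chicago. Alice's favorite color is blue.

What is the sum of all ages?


45+38+62+44 = 189

189


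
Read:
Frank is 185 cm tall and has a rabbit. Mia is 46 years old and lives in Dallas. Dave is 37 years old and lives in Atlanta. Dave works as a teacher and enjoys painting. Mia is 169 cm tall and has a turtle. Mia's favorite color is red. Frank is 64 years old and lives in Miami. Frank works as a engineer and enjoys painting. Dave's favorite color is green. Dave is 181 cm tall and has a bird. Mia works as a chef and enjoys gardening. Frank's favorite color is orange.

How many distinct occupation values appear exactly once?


Unique occupation values: 3

3


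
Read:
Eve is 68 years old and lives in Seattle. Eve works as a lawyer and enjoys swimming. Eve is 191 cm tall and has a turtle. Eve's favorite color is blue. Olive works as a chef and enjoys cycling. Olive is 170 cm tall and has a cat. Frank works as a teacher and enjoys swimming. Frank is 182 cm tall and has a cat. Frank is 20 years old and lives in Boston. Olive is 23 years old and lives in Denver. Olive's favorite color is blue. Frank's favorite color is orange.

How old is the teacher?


The teacher is Frank, age 20

20


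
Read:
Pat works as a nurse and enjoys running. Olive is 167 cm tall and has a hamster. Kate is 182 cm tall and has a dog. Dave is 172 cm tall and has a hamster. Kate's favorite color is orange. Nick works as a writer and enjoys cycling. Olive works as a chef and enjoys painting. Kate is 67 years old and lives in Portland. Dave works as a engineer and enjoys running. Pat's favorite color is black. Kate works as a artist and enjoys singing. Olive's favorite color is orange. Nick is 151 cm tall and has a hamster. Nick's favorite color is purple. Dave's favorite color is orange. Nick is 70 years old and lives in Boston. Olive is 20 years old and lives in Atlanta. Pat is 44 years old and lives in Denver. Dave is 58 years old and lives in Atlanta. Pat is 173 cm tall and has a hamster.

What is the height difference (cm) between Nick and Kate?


|151 - 182| = 31

31


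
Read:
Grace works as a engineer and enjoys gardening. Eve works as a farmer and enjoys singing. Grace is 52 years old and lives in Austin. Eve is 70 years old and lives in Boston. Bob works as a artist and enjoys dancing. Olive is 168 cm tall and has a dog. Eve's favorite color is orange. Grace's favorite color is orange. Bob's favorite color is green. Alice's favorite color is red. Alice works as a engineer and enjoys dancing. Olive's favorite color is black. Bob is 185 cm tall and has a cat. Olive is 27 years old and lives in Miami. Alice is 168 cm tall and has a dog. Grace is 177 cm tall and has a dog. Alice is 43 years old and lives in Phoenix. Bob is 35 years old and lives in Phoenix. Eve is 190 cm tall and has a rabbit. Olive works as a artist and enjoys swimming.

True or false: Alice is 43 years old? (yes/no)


Alice is actually 43. yes

yes


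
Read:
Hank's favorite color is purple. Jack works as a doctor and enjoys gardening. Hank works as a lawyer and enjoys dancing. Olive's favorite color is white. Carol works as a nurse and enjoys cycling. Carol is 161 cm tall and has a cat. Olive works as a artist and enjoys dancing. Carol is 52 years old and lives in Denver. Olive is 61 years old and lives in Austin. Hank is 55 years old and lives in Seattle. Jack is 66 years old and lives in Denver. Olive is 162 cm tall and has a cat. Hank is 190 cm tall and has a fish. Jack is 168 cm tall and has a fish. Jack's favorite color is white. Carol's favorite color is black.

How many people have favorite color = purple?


Count: 1

1


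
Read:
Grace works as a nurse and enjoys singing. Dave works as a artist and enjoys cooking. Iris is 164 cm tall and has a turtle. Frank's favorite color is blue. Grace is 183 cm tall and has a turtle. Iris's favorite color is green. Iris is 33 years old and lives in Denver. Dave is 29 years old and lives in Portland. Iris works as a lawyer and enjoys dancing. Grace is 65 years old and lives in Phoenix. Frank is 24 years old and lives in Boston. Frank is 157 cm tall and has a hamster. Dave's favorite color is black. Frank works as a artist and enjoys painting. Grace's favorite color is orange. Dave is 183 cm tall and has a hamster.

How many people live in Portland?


Count in Portland: 1

1


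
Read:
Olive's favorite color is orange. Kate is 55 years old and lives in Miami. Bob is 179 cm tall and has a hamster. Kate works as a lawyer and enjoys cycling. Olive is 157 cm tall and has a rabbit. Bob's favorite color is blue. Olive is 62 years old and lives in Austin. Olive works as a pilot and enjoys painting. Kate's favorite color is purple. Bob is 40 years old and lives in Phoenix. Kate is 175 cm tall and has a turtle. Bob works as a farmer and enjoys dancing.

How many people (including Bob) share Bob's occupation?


Bob is a farmer. Count = 1

1


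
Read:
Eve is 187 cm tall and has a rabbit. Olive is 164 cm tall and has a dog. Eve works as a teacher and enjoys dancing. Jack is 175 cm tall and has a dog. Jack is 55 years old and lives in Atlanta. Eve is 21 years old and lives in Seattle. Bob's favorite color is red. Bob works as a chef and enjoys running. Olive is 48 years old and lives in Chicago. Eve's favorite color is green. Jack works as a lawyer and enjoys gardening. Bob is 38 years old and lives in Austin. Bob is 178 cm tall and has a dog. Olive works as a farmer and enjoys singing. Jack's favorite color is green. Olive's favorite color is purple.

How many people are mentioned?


People: Eve, Bob, Jack, Olive. Count = 4

4


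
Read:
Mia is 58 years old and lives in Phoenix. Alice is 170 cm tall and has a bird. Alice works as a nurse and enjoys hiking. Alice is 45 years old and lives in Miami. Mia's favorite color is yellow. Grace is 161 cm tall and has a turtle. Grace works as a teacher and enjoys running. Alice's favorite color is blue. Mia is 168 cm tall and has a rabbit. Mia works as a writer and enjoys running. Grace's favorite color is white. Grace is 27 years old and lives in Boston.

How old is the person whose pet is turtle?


Person with pet=turtle is Grace, age 27

27


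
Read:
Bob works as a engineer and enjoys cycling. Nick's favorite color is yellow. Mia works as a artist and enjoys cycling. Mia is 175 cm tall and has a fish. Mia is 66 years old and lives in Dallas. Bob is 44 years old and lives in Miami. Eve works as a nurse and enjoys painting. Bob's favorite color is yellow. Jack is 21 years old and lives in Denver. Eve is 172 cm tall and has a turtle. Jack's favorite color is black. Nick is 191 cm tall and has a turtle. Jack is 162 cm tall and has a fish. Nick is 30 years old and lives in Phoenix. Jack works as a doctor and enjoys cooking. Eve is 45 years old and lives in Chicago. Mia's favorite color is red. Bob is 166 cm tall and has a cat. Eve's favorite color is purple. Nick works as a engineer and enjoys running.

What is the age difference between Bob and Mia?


|44 - 66| = 22

22


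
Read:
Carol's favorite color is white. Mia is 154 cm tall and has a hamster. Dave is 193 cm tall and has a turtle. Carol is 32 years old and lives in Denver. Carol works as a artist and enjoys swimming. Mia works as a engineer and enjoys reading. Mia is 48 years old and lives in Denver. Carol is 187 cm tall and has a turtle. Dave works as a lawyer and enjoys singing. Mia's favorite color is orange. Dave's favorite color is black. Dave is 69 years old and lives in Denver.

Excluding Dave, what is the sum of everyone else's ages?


Sum (excluding Dave): 80

80


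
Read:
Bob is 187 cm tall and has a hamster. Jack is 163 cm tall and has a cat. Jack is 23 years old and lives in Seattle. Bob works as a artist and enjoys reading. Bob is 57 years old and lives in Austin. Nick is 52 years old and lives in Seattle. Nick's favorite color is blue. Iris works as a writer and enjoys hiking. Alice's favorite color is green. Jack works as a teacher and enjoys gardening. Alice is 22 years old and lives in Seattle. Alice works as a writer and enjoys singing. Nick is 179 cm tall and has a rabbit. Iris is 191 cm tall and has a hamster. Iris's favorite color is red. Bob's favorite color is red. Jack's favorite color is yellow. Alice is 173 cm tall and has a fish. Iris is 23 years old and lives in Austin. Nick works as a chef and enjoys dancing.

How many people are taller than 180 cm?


Taller than 180: 2

2


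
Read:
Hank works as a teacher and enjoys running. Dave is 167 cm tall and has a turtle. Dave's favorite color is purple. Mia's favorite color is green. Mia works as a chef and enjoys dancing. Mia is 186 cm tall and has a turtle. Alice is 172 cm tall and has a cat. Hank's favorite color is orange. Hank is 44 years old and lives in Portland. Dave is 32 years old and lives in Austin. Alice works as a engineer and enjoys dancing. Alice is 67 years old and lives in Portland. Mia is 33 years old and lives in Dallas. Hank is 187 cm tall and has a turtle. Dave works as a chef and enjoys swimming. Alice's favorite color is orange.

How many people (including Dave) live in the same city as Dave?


Dave lives in Austin. Count = 1

1


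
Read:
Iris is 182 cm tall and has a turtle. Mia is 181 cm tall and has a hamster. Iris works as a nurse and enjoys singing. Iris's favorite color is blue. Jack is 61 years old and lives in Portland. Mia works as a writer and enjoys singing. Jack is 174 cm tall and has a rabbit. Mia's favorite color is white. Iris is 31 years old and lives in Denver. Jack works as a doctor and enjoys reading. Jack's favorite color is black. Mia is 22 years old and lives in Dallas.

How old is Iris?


Iris is 31 years old

31


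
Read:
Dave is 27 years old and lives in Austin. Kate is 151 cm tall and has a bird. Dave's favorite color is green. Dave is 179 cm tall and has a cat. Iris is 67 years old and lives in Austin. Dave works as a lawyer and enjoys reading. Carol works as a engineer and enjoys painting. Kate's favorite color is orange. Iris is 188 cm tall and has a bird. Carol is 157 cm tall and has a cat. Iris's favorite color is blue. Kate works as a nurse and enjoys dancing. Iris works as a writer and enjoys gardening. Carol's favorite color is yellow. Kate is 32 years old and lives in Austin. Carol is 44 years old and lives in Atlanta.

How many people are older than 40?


Filter: 2

2


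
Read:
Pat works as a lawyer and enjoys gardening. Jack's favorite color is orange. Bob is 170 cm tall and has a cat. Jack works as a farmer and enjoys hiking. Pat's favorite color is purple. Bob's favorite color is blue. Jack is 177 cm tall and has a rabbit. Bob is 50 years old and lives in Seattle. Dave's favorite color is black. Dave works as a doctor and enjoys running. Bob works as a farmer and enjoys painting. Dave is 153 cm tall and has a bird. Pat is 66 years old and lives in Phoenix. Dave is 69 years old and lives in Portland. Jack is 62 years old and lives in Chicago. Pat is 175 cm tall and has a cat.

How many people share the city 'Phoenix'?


Count: 1

1
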